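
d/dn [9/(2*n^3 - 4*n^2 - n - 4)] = 9*(-6*n^2 + 8*n + 1)/(-2*n^3 + 4*n^2 + n + 4)^2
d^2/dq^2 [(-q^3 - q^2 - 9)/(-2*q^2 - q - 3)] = 2*(-7*q^3 + 99*q^2 + 81*q - 36)/(8*q^6 + 12*q^5 + 42*q^4 + 37*q^3 + 63*q^2 + 27*q + 27)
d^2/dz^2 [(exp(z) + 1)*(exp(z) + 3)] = 4*(exp(z) + 1)*exp(z)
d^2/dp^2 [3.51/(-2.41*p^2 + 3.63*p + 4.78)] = (-40.772862*p^2 + 61.413066*p + 3.51*(4.82*p - 3.63)*(9.64*p - 7.26) + 80.868996)/(-2.41*p^2 + 3.63*p + 4.78)^3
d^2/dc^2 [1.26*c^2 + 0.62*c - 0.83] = 2.52000000000000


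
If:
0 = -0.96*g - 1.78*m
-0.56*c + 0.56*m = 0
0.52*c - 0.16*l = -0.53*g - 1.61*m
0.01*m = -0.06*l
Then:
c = 0.00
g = 0.00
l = 0.00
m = 0.00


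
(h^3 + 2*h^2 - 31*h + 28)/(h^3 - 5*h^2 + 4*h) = (h + 7)/h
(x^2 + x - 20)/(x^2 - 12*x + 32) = (x + 5)/(x - 8)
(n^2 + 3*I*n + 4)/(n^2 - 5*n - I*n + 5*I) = (n + 4*I)/(n - 5)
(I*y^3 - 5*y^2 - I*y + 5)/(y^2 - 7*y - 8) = (I*y^2 - y*(5 + I) + 5)/(y - 8)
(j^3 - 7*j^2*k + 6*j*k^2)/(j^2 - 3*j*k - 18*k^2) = j*(j - k)/(j + 3*k)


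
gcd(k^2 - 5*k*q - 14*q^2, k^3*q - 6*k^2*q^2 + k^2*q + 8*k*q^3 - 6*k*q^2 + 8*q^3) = 1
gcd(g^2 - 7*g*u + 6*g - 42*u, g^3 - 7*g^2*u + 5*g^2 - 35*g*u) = -g + 7*u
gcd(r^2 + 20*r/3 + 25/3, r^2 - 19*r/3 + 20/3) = 1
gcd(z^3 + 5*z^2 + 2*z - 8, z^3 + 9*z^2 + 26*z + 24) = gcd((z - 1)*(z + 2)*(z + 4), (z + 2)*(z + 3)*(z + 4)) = z^2 + 6*z + 8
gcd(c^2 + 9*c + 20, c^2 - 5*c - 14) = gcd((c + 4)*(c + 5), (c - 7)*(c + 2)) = 1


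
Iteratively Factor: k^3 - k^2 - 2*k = (k + 1)*(k^2 - 2*k) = (k - 2)*(k + 1)*(k)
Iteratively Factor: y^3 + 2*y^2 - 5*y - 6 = (y + 1)*(y^2 + y - 6) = (y - 2)*(y + 1)*(y + 3)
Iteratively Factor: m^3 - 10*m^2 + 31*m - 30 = (m - 2)*(m^2 - 8*m + 15) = (m - 3)*(m - 2)*(m - 5)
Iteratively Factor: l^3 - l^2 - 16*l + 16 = (l + 4)*(l^2 - 5*l + 4) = (l - 4)*(l + 4)*(l - 1)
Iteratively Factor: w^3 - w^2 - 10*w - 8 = (w + 1)*(w^2 - 2*w - 8) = (w + 1)*(w + 2)*(w - 4)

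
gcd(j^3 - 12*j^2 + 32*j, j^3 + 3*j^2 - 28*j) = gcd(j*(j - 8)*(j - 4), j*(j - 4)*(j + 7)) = j^2 - 4*j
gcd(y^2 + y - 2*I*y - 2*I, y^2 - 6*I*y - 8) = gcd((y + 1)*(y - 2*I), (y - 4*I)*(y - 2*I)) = y - 2*I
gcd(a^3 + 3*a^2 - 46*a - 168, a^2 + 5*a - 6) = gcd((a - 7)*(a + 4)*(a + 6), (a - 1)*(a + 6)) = a + 6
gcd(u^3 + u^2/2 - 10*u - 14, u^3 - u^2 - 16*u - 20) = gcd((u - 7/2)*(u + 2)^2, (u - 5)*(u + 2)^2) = u^2 + 4*u + 4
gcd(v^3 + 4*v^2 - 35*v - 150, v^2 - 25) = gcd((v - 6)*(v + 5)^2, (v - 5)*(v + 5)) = v + 5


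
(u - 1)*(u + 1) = u^2 - 1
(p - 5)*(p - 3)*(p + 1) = p^3 - 7*p^2 + 7*p + 15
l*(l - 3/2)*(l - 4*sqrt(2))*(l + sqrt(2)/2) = l^4 - 7*sqrt(2)*l^3/2 - 3*l^3/2 - 4*l^2 + 21*sqrt(2)*l^2/4 + 6*l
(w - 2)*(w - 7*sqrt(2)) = w^2 - 7*sqrt(2)*w - 2*w + 14*sqrt(2)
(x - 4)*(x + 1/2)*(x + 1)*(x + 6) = x^4 + 7*x^3/2 - 41*x^2/2 - 35*x - 12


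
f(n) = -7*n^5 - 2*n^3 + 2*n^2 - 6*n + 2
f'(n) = -35*n^4 - 6*n^2 + 4*n - 6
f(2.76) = -1162.47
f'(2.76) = -2071.64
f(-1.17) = 30.31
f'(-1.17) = -84.48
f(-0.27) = 3.82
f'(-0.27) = -7.70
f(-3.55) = 4084.73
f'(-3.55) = -5654.62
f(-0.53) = 6.33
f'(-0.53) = -12.57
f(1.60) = -84.07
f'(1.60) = -244.34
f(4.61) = -14753.90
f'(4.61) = -15922.88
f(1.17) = -20.83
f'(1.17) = -75.12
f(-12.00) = 1745642.00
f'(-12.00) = -726678.00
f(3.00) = -1753.00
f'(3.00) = -2883.00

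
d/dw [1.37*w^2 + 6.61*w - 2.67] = 2.74*w + 6.61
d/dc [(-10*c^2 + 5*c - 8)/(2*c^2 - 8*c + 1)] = (70*c^2 + 12*c - 59)/(4*c^4 - 32*c^3 + 68*c^2 - 16*c + 1)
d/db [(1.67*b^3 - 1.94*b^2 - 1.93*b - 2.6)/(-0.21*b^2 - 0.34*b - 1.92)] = (-0.3507*b^4 - 1.1356*b^3 - 9.3649*b^2 + 6.3576*b + 2.8216)/(0.0441*b^4 + 0.1428*b^3 + 0.922*b^2 + 1.3056*b + 3.6864)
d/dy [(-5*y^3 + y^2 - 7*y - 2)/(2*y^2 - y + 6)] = (-10*y^4 + 10*y^3 - 77*y^2 + 20*y - 44)/(4*y^4 - 4*y^3 + 25*y^2 - 12*y + 36)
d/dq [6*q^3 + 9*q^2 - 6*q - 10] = 18*q^2 + 18*q - 6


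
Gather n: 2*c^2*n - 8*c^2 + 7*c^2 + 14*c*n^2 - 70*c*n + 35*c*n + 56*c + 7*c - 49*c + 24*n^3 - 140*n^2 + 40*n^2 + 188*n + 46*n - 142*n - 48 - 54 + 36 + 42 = -c^2 + 14*c + 24*n^3 + n^2*(14*c - 100) + n*(2*c^2 - 35*c + 92) - 24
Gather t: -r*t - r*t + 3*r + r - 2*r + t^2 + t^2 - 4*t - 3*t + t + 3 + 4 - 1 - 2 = 2*r + 2*t^2 + t*(-2*r - 6) + 4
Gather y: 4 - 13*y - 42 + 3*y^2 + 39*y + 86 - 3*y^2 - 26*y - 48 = 0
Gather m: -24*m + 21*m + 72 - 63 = 9 - 3*m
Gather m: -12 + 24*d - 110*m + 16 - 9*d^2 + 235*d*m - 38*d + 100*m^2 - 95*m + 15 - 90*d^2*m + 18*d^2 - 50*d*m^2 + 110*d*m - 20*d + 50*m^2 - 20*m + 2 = 9*d^2 - 34*d + m^2*(150 - 50*d) + m*(-90*d^2 + 345*d - 225) + 21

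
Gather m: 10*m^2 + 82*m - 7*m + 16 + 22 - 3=10*m^2 + 75*m + 35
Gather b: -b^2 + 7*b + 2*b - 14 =-b^2 + 9*b - 14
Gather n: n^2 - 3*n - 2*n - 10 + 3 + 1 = n^2 - 5*n - 6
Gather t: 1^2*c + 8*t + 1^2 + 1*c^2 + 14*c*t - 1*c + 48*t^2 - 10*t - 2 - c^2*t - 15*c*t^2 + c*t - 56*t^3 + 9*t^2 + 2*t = c^2 - 56*t^3 + t^2*(57 - 15*c) + t*(-c^2 + 15*c) - 1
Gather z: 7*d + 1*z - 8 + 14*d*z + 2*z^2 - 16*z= 7*d + 2*z^2 + z*(14*d - 15) - 8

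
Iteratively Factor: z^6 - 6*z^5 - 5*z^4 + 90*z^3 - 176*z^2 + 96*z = (z - 3)*(z^5 - 3*z^4 - 14*z^3 + 48*z^2 - 32*z) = (z - 3)*(z - 2)*(z^4 - z^3 - 16*z^2 + 16*z) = (z - 3)*(z - 2)*(z - 1)*(z^3 - 16*z) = z*(z - 3)*(z - 2)*(z - 1)*(z^2 - 16) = z*(z - 3)*(z - 2)*(z - 1)*(z + 4)*(z - 4)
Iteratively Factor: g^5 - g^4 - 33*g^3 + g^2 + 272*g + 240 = (g - 5)*(g^4 + 4*g^3 - 13*g^2 - 64*g - 48) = (g - 5)*(g + 1)*(g^3 + 3*g^2 - 16*g - 48) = (g - 5)*(g + 1)*(g + 3)*(g^2 - 16) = (g - 5)*(g + 1)*(g + 3)*(g + 4)*(g - 4)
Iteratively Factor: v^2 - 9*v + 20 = (v - 4)*(v - 5)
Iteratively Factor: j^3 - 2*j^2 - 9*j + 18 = (j - 2)*(j^2 - 9) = (j - 3)*(j - 2)*(j + 3)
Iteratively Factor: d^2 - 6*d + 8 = (d - 4)*(d - 2)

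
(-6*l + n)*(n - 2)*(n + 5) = -6*l*n^2 - 18*l*n + 60*l + n^3 + 3*n^2 - 10*n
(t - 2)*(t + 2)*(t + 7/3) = t^3 + 7*t^2/3 - 4*t - 28/3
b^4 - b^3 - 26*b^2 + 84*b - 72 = (b - 3)*(b - 2)^2*(b + 6)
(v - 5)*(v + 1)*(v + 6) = v^3 + 2*v^2 - 29*v - 30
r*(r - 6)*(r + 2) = r^3 - 4*r^2 - 12*r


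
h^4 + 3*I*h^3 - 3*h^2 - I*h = h*(h + I)^3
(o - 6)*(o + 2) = o^2 - 4*o - 12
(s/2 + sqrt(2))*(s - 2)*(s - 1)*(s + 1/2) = s^4/2 - 5*s^3/4 + sqrt(2)*s^3 - 5*sqrt(2)*s^2/2 + s^2/4 + s/2 + sqrt(2)*s/2 + sqrt(2)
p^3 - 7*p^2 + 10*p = p*(p - 5)*(p - 2)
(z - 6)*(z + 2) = z^2 - 4*z - 12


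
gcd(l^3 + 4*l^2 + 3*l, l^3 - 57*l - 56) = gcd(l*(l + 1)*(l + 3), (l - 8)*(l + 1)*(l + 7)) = l + 1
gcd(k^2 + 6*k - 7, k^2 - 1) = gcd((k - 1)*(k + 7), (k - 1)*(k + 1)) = k - 1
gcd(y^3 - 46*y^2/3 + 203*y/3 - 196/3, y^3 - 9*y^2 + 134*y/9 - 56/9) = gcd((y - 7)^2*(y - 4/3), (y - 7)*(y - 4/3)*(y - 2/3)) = y^2 - 25*y/3 + 28/3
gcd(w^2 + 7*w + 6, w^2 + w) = w + 1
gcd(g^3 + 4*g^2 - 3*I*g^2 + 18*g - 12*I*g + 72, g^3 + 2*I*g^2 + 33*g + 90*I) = g^2 - 3*I*g + 18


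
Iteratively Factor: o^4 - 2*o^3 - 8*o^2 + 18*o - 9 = (o + 3)*(o^3 - 5*o^2 + 7*o - 3) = (o - 3)*(o + 3)*(o^2 - 2*o + 1) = (o - 3)*(o - 1)*(o + 3)*(o - 1)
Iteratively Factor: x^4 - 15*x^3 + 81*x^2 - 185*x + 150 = (x - 2)*(x^3 - 13*x^2 + 55*x - 75) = (x - 5)*(x - 2)*(x^2 - 8*x + 15) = (x - 5)^2*(x - 2)*(x - 3)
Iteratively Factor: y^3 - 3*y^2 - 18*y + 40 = (y - 5)*(y^2 + 2*y - 8) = (y - 5)*(y + 4)*(y - 2)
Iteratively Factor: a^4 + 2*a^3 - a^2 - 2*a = (a - 1)*(a^3 + 3*a^2 + 2*a) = (a - 1)*(a + 1)*(a^2 + 2*a) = (a - 1)*(a + 1)*(a + 2)*(a)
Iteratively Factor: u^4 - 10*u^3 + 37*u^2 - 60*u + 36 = (u - 2)*(u^3 - 8*u^2 + 21*u - 18) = (u - 3)*(u - 2)*(u^2 - 5*u + 6) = (u - 3)^2*(u - 2)*(u - 2)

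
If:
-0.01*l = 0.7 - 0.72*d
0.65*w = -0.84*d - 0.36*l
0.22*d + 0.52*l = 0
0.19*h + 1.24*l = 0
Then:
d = 0.97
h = 2.67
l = -0.41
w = -1.02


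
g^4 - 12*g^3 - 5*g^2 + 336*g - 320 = (g - 8)^2*(g - 1)*(g + 5)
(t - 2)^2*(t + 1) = t^3 - 3*t^2 + 4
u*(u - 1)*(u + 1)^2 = u^4 + u^3 - u^2 - u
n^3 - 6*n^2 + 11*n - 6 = (n - 3)*(n - 2)*(n - 1)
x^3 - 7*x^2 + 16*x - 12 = (x - 3)*(x - 2)^2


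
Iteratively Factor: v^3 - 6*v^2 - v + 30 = (v - 5)*(v^2 - v - 6) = (v - 5)*(v - 3)*(v + 2)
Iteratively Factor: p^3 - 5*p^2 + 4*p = (p)*(p^2 - 5*p + 4) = p*(p - 1)*(p - 4)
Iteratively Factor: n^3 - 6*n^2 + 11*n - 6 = (n - 1)*(n^2 - 5*n + 6) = (n - 3)*(n - 1)*(n - 2)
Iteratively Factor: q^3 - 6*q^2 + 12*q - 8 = (q - 2)*(q^2 - 4*q + 4) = (q - 2)^2*(q - 2)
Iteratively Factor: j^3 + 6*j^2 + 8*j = (j + 4)*(j^2 + 2*j) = (j + 2)*(j + 4)*(j)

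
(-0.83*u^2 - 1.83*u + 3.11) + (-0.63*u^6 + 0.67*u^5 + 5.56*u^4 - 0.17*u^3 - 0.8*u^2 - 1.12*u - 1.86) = -0.63*u^6 + 0.67*u^5 + 5.56*u^4 - 0.17*u^3 - 1.63*u^2 - 2.95*u + 1.25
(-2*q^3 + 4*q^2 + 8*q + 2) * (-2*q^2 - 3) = 4*q^5 - 8*q^4 - 10*q^3 - 16*q^2 - 24*q - 6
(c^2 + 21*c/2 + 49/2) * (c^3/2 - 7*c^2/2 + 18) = c^5/2 + 7*c^4/4 - 49*c^3/2 - 271*c^2/4 + 189*c + 441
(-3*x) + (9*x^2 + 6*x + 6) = 9*x^2 + 3*x + 6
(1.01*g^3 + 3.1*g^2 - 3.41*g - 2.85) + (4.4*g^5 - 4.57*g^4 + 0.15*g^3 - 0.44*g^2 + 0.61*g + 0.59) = 4.4*g^5 - 4.57*g^4 + 1.16*g^3 + 2.66*g^2 - 2.8*g - 2.26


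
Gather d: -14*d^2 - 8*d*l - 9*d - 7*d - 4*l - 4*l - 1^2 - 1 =-14*d^2 + d*(-8*l - 16) - 8*l - 2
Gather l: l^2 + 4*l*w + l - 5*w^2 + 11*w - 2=l^2 + l*(4*w + 1) - 5*w^2 + 11*w - 2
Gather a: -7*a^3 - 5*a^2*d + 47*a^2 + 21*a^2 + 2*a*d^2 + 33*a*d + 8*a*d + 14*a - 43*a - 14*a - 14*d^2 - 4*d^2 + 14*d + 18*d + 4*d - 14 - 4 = -7*a^3 + a^2*(68 - 5*d) + a*(2*d^2 + 41*d - 43) - 18*d^2 + 36*d - 18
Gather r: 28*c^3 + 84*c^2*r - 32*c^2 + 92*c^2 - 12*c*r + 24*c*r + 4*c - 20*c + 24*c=28*c^3 + 60*c^2 + 8*c + r*(84*c^2 + 12*c)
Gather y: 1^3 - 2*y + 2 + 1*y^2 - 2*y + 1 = y^2 - 4*y + 4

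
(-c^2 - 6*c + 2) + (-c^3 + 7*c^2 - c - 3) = -c^3 + 6*c^2 - 7*c - 1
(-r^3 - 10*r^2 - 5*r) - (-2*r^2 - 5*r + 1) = -r^3 - 8*r^2 - 1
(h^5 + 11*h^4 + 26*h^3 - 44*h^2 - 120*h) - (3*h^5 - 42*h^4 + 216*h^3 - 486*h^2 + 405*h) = -2*h^5 + 53*h^4 - 190*h^3 + 442*h^2 - 525*h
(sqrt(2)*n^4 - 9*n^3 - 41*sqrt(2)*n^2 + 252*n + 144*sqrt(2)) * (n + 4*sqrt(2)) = sqrt(2)*n^5 - n^4 - 77*sqrt(2)*n^3 - 76*n^2 + 1152*sqrt(2)*n + 1152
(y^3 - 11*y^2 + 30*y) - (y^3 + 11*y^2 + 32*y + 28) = -22*y^2 - 2*y - 28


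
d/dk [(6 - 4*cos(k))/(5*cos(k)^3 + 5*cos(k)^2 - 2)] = 2*(15*cos(k) + 35*cos(2*k)/2 - 5*cos(3*k) + 27/2)*sin(k)/(5*cos(k)^3 + 5*cos(k)^2 - 2)^2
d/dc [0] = 0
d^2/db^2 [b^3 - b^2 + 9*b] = 6*b - 2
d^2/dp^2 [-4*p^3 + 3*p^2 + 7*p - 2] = 6 - 24*p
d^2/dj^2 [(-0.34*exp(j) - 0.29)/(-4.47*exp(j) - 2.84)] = (1.478229*exp(j) - 0.939187999999999)*exp(j)/(89.314623*exp(3*j) + 170.237268*exp(2*j) + 108.159696*exp(j) + 22.906304)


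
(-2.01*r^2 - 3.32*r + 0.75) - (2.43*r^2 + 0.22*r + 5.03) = -4.44*r^2 - 3.54*r - 4.28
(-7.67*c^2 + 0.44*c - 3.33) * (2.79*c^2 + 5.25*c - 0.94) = -21.3993*c^4 - 39.0399*c^3 + 0.229099999999999*c^2 - 17.8961*c + 3.1302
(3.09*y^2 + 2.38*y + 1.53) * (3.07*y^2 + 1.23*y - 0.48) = 9.4863*y^4 + 11.1073*y^3 + 6.1413*y^2 + 0.7395*y - 0.7344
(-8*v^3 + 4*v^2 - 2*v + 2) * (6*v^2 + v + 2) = -48*v^5 + 16*v^4 - 24*v^3 + 18*v^2 - 2*v + 4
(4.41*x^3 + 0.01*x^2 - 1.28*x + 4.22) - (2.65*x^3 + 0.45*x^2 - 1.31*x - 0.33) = 1.76*x^3 - 0.44*x^2 + 0.03*x + 4.55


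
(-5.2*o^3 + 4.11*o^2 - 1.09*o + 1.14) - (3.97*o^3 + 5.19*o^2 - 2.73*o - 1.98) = -9.17*o^3 - 1.08*o^2 + 1.64*o + 3.12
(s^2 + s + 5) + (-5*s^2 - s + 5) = 10 - 4*s^2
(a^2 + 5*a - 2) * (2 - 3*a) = -3*a^3 - 13*a^2 + 16*a - 4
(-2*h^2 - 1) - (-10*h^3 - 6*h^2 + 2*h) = 10*h^3 + 4*h^2 - 2*h - 1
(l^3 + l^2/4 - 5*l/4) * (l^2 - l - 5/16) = l^5 - 3*l^4/4 - 29*l^3/16 + 75*l^2/64 + 25*l/64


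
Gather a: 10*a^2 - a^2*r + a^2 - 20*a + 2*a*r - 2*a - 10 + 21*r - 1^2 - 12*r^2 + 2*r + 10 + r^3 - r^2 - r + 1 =a^2*(11 - r) + a*(2*r - 22) + r^3 - 13*r^2 + 22*r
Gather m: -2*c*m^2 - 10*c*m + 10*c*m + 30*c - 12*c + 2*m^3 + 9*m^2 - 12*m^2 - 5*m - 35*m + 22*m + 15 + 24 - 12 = 18*c + 2*m^3 + m^2*(-2*c - 3) - 18*m + 27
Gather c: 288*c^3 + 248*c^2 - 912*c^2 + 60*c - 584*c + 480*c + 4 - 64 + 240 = 288*c^3 - 664*c^2 - 44*c + 180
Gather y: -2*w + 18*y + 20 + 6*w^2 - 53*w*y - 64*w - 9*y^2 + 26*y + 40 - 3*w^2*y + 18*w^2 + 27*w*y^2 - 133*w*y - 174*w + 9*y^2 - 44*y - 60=24*w^2 + 27*w*y^2 - 240*w + y*(-3*w^2 - 186*w)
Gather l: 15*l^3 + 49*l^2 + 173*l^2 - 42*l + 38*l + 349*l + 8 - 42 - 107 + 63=15*l^3 + 222*l^2 + 345*l - 78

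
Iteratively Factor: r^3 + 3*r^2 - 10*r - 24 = (r + 4)*(r^2 - r - 6) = (r - 3)*(r + 4)*(r + 2)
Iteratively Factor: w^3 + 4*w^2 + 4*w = (w)*(w^2 + 4*w + 4) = w*(w + 2)*(w + 2)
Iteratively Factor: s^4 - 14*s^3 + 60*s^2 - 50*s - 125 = (s - 5)*(s^3 - 9*s^2 + 15*s + 25) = (s - 5)^2*(s^2 - 4*s - 5) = (s - 5)^3*(s + 1)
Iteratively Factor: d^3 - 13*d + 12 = (d - 1)*(d^2 + d - 12) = (d - 1)*(d + 4)*(d - 3)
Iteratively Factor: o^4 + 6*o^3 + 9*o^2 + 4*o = (o)*(o^3 + 6*o^2 + 9*o + 4) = o*(o + 4)*(o^2 + 2*o + 1) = o*(o + 1)*(o + 4)*(o + 1)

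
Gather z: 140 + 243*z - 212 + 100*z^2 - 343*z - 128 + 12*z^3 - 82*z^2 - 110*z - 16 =12*z^3 + 18*z^2 - 210*z - 216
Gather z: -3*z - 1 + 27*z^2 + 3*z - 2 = 27*z^2 - 3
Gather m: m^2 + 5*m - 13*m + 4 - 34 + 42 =m^2 - 8*m + 12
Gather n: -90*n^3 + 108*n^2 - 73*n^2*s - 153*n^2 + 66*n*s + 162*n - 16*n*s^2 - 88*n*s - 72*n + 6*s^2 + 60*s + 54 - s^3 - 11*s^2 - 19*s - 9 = -90*n^3 + n^2*(-73*s - 45) + n*(-16*s^2 - 22*s + 90) - s^3 - 5*s^2 + 41*s + 45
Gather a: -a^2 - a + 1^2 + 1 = -a^2 - a + 2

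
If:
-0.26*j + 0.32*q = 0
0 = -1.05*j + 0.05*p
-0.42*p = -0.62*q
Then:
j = 0.00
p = 0.00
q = 0.00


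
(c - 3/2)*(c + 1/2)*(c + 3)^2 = c^4 + 5*c^3 + 9*c^2/4 - 27*c/2 - 27/4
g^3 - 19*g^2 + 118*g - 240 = (g - 8)*(g - 6)*(g - 5)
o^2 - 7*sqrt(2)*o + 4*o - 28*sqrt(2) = (o + 4)*(o - 7*sqrt(2))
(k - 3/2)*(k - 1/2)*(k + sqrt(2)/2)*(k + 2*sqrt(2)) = k^4 - 2*k^3 + 5*sqrt(2)*k^3/2 - 5*sqrt(2)*k^2 + 11*k^2/4 - 4*k + 15*sqrt(2)*k/8 + 3/2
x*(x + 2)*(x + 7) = x^3 + 9*x^2 + 14*x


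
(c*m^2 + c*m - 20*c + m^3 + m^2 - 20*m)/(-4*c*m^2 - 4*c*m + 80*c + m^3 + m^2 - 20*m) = (-c - m)/(4*c - m)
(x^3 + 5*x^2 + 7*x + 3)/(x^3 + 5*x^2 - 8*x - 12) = (x^2 + 4*x + 3)/(x^2 + 4*x - 12)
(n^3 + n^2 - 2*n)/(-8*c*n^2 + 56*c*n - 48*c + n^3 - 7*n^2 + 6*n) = n*(-n - 2)/(8*c*n - 48*c - n^2 + 6*n)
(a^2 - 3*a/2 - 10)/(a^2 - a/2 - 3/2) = (-2*a^2 + 3*a + 20)/(-2*a^2 + a + 3)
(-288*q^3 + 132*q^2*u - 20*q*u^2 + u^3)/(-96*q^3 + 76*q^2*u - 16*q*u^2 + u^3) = (6*q - u)/(2*q - u)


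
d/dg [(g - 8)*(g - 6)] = 2*g - 14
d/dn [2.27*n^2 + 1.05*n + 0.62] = 4.54*n + 1.05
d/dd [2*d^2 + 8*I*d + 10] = 4*d + 8*I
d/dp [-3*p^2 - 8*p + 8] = -6*p - 8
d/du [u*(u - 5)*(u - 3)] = 3*u^2 - 16*u + 15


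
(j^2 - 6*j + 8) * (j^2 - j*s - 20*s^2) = j^4 - j^3*s - 6*j^3 - 20*j^2*s^2 + 6*j^2*s + 8*j^2 + 120*j*s^2 - 8*j*s - 160*s^2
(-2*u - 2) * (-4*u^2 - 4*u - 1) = 8*u^3 + 16*u^2 + 10*u + 2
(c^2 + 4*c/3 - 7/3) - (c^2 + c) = c/3 - 7/3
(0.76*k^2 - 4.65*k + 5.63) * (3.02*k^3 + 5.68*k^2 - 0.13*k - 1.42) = 2.2952*k^5 - 9.7262*k^4 - 9.5082*k^3 + 31.5037*k^2 + 5.8711*k - 7.9946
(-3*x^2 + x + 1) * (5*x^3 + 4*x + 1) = -15*x^5 + 5*x^4 - 7*x^3 + x^2 + 5*x + 1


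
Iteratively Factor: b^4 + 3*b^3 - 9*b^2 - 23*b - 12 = (b + 4)*(b^3 - b^2 - 5*b - 3) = (b + 1)*(b + 4)*(b^2 - 2*b - 3) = (b + 1)^2*(b + 4)*(b - 3)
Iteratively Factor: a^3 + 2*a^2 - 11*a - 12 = (a + 1)*(a^2 + a - 12) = (a + 1)*(a + 4)*(a - 3)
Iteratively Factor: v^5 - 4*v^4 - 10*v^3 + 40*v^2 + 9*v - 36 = (v + 1)*(v^4 - 5*v^3 - 5*v^2 + 45*v - 36) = (v - 4)*(v + 1)*(v^3 - v^2 - 9*v + 9) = (v - 4)*(v - 3)*(v + 1)*(v^2 + 2*v - 3) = (v - 4)*(v - 3)*(v + 1)*(v + 3)*(v - 1)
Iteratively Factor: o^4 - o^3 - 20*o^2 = (o + 4)*(o^3 - 5*o^2) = (o - 5)*(o + 4)*(o^2) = o*(o - 5)*(o + 4)*(o)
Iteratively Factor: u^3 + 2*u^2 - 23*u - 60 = (u + 4)*(u^2 - 2*u - 15) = (u + 3)*(u + 4)*(u - 5)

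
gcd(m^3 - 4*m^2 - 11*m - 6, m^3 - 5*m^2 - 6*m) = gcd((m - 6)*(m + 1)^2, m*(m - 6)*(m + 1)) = m^2 - 5*m - 6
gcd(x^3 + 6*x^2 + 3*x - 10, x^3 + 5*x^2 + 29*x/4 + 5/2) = x + 2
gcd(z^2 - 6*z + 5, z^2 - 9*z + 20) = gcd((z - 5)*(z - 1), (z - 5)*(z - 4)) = z - 5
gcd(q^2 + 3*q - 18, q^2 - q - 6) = q - 3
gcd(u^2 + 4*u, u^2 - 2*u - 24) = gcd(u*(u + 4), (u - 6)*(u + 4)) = u + 4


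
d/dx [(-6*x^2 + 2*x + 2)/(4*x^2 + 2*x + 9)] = 2*(-10*x^2 - 62*x + 7)/(16*x^4 + 16*x^3 + 76*x^2 + 36*x + 81)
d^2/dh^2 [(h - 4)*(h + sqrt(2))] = 2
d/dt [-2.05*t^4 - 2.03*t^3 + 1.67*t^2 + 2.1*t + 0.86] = -8.2*t^3 - 6.09*t^2 + 3.34*t + 2.1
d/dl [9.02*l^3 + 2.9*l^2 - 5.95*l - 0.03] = 27.06*l^2 + 5.8*l - 5.95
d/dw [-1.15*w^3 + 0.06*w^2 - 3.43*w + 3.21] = -3.45*w^2 + 0.12*w - 3.43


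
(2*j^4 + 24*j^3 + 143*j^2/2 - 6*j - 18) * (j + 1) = 2*j^5 + 26*j^4 + 191*j^3/2 + 131*j^2/2 - 24*j - 18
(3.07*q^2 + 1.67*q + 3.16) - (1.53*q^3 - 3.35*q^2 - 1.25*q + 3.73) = -1.53*q^3 + 6.42*q^2 + 2.92*q - 0.57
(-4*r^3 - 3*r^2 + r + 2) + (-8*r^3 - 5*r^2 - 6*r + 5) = -12*r^3 - 8*r^2 - 5*r + 7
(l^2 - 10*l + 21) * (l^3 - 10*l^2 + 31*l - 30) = l^5 - 20*l^4 + 152*l^3 - 550*l^2 + 951*l - 630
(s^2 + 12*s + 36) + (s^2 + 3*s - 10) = 2*s^2 + 15*s + 26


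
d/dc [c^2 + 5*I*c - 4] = 2*c + 5*I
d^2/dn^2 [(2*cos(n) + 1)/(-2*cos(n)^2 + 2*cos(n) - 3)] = (-16*(1 - cos(n)^2)^2*cos(n) - 24*(1 - cos(n)^2)^2 + 8*cos(n)^5 + 68*cos(n)^3 - 16*cos(n)^2 - 104*cos(n) + 44)/(2*cos(n) - cos(2*n) - 4)^3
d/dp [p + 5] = 1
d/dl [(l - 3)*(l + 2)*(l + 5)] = 3*l^2 + 8*l - 11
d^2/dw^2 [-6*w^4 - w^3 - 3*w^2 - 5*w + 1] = -72*w^2 - 6*w - 6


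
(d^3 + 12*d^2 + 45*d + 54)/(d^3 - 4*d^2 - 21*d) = (d^2 + 9*d + 18)/(d*(d - 7))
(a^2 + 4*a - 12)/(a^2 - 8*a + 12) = (a + 6)/(a - 6)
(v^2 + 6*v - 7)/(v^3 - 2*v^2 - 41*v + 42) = (v + 7)/(v^2 - v - 42)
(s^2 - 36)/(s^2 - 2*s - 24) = (s + 6)/(s + 4)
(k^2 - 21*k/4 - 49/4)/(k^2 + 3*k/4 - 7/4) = (k - 7)/(k - 1)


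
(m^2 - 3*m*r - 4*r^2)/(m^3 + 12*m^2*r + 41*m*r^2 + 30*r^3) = (m - 4*r)/(m^2 + 11*m*r + 30*r^2)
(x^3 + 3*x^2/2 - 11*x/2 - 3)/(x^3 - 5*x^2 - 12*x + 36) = (x + 1/2)/(x - 6)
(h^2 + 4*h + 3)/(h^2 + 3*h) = (h + 1)/h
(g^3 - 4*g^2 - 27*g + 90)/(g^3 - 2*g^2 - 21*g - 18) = (g^2 + 2*g - 15)/(g^2 + 4*g + 3)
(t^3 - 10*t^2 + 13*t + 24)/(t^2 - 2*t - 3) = t - 8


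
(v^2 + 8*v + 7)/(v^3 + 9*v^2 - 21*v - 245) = (v + 1)/(v^2 + 2*v - 35)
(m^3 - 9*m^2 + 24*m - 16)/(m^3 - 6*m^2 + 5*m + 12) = (m^2 - 5*m + 4)/(m^2 - 2*m - 3)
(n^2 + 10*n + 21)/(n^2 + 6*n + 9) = (n + 7)/(n + 3)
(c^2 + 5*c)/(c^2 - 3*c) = (c + 5)/(c - 3)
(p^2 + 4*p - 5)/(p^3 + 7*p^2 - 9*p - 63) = (p^2 + 4*p - 5)/(p^3 + 7*p^2 - 9*p - 63)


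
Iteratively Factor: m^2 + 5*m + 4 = (m + 1)*(m + 4)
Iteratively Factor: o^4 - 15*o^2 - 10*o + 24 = (o + 2)*(o^3 - 2*o^2 - 11*o + 12) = (o - 1)*(o + 2)*(o^2 - o - 12) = (o - 1)*(o + 2)*(o + 3)*(o - 4)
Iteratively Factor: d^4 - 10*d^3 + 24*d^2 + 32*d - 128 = (d - 4)*(d^3 - 6*d^2 + 32) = (d - 4)^2*(d^2 - 2*d - 8) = (d - 4)^2*(d + 2)*(d - 4)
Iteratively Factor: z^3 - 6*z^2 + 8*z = (z - 2)*(z^2 - 4*z) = z*(z - 2)*(z - 4)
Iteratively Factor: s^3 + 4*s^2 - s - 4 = (s + 4)*(s^2 - 1) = (s + 1)*(s + 4)*(s - 1)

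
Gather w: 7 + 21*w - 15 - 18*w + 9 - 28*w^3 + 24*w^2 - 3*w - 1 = -28*w^3 + 24*w^2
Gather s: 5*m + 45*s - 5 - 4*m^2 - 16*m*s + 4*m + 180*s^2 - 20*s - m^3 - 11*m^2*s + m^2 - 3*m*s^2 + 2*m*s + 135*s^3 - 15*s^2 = -m^3 - 3*m^2 + 9*m + 135*s^3 + s^2*(165 - 3*m) + s*(-11*m^2 - 14*m + 25) - 5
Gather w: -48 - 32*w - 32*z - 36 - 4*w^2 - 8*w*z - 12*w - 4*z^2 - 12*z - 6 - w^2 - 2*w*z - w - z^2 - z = -5*w^2 + w*(-10*z - 45) - 5*z^2 - 45*z - 90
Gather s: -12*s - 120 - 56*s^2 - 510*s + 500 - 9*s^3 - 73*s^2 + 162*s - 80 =-9*s^3 - 129*s^2 - 360*s + 300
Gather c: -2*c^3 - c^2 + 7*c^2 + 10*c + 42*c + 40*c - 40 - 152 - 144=-2*c^3 + 6*c^2 + 92*c - 336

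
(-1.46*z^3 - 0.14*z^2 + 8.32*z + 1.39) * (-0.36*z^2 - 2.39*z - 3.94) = 0.5256*z^5 + 3.5398*z^4 + 3.0918*z^3 - 19.8336*z^2 - 36.1029*z - 5.4766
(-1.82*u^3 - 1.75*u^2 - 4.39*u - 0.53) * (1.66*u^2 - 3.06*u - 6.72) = -3.0212*u^5 + 2.6642*u^4 + 10.298*u^3 + 24.3136*u^2 + 31.1226*u + 3.5616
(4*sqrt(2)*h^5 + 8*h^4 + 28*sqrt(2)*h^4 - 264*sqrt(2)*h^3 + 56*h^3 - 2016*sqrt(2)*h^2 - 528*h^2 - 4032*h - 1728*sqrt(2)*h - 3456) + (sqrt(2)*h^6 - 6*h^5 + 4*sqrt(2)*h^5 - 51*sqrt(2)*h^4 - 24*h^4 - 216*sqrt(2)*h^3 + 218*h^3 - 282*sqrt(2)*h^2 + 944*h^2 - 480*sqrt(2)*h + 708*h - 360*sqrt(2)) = sqrt(2)*h^6 - 6*h^5 + 8*sqrt(2)*h^5 - 23*sqrt(2)*h^4 - 16*h^4 - 480*sqrt(2)*h^3 + 274*h^3 - 2298*sqrt(2)*h^2 + 416*h^2 - 3324*h - 2208*sqrt(2)*h - 3456 - 360*sqrt(2)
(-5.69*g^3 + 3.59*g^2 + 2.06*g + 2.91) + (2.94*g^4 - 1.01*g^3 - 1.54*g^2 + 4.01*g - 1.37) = 2.94*g^4 - 6.7*g^3 + 2.05*g^2 + 6.07*g + 1.54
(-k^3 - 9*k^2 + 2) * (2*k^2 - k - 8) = -2*k^5 - 17*k^4 + 17*k^3 + 76*k^2 - 2*k - 16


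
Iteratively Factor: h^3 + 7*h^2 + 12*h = (h + 3)*(h^2 + 4*h) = (h + 3)*(h + 4)*(h)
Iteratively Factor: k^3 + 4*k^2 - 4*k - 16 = (k + 2)*(k^2 + 2*k - 8) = (k + 2)*(k + 4)*(k - 2)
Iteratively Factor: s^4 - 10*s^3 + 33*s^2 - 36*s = (s - 3)*(s^3 - 7*s^2 + 12*s) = (s - 4)*(s - 3)*(s^2 - 3*s) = (s - 4)*(s - 3)^2*(s)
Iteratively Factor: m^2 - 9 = (m - 3)*(m + 3)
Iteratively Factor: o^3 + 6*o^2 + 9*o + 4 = (o + 4)*(o^2 + 2*o + 1) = (o + 1)*(o + 4)*(o + 1)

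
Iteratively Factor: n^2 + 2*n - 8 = (n + 4)*(n - 2)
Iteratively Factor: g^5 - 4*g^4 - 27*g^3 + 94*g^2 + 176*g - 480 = (g - 4)*(g^4 - 27*g^2 - 14*g + 120) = (g - 4)*(g + 4)*(g^3 - 4*g^2 - 11*g + 30) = (g - 5)*(g - 4)*(g + 4)*(g^2 + g - 6) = (g - 5)*(g - 4)*(g - 2)*(g + 4)*(g + 3)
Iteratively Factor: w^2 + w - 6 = (w - 2)*(w + 3)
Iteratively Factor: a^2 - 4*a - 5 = (a + 1)*(a - 5)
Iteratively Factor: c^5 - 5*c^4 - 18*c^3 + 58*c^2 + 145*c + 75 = (c + 1)*(c^4 - 6*c^3 - 12*c^2 + 70*c + 75) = (c + 1)^2*(c^3 - 7*c^2 - 5*c + 75) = (c - 5)*(c + 1)^2*(c^2 - 2*c - 15) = (c - 5)*(c + 1)^2*(c + 3)*(c - 5)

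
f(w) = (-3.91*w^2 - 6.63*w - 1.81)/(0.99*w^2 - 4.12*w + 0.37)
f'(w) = (4.12 - 1.98*w)*(-3.91*w^2 - 6.63*w - 1.81)/(0.99*w^2 - 4.12*w + 0.37)^2 + (-7.82*w - 6.63)/(0.99*w^2 - 4.12*w + 0.37)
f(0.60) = 4.12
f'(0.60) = -0.44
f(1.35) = 5.28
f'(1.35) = 2.82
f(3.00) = 18.47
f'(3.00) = 20.68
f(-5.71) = -1.63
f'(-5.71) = 0.23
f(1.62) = 6.16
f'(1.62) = 3.69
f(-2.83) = -0.72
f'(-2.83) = 0.43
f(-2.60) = -0.62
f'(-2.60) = 0.45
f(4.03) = 593.33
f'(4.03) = 15009.07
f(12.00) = -6.89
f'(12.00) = 0.37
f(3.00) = 18.47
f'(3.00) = 20.68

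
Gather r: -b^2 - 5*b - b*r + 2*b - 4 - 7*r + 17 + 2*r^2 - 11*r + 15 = -b^2 - 3*b + 2*r^2 + r*(-b - 18) + 28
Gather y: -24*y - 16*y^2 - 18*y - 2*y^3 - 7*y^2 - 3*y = -2*y^3 - 23*y^2 - 45*y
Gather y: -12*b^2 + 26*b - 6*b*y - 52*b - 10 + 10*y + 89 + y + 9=-12*b^2 - 26*b + y*(11 - 6*b) + 88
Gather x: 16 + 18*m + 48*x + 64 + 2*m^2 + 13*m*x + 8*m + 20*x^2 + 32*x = 2*m^2 + 26*m + 20*x^2 + x*(13*m + 80) + 80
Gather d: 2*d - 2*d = 0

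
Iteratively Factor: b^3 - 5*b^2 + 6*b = (b - 2)*(b^2 - 3*b) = b*(b - 2)*(b - 3)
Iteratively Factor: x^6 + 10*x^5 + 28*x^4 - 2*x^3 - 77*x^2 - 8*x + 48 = (x - 1)*(x^5 + 11*x^4 + 39*x^3 + 37*x^2 - 40*x - 48) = (x - 1)*(x + 1)*(x^4 + 10*x^3 + 29*x^2 + 8*x - 48) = (x - 1)*(x + 1)*(x + 4)*(x^3 + 6*x^2 + 5*x - 12) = (x - 1)*(x + 1)*(x + 4)^2*(x^2 + 2*x - 3) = (x - 1)*(x + 1)*(x + 3)*(x + 4)^2*(x - 1)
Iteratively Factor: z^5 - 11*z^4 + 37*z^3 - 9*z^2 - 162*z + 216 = (z + 2)*(z^4 - 13*z^3 + 63*z^2 - 135*z + 108) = (z - 3)*(z + 2)*(z^3 - 10*z^2 + 33*z - 36) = (z - 4)*(z - 3)*(z + 2)*(z^2 - 6*z + 9) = (z - 4)*(z - 3)^2*(z + 2)*(z - 3)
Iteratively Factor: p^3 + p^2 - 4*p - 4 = (p - 2)*(p^2 + 3*p + 2) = (p - 2)*(p + 1)*(p + 2)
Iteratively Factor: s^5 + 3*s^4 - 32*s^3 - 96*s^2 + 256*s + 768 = (s + 4)*(s^4 - s^3 - 28*s^2 + 16*s + 192) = (s - 4)*(s + 4)*(s^3 + 3*s^2 - 16*s - 48) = (s - 4)^2*(s + 4)*(s^2 + 7*s + 12) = (s - 4)^2*(s + 3)*(s + 4)*(s + 4)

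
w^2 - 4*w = w*(w - 4)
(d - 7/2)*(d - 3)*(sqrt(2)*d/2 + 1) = sqrt(2)*d^3/2 - 13*sqrt(2)*d^2/4 + d^2 - 13*d/2 + 21*sqrt(2)*d/4 + 21/2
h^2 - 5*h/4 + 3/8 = (h - 3/4)*(h - 1/2)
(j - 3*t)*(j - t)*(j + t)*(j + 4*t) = j^4 + j^3*t - 13*j^2*t^2 - j*t^3 + 12*t^4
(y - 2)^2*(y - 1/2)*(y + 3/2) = y^4 - 3*y^3 - 3*y^2/4 + 7*y - 3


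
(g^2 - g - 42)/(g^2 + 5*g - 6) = (g - 7)/(g - 1)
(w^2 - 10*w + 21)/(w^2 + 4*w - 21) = (w - 7)/(w + 7)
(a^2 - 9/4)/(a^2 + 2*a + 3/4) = (2*a - 3)/(2*a + 1)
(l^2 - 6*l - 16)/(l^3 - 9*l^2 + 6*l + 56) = (l - 8)/(l^2 - 11*l + 28)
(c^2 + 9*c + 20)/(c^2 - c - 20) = (c + 5)/(c - 5)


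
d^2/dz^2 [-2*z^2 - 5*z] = -4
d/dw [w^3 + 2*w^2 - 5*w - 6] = 3*w^2 + 4*w - 5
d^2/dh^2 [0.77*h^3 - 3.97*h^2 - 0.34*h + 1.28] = 4.62*h - 7.94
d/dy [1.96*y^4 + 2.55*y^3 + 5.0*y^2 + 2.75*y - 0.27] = 7.84*y^3 + 7.65*y^2 + 10.0*y + 2.75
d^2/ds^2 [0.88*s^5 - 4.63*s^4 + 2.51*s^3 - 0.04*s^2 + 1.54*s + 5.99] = 17.6*s^3 - 55.56*s^2 + 15.06*s - 0.08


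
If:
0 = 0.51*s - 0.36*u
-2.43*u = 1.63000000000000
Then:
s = -0.47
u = -0.67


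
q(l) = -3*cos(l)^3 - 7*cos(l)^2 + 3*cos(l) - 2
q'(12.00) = -8.17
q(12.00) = -6.26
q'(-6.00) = 5.24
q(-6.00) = -8.23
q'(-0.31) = -5.64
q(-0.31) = -8.08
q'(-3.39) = -1.99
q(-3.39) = -8.75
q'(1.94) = -6.42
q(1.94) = -3.85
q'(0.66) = 8.39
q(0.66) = -5.48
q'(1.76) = -5.22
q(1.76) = -2.79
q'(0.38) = 6.59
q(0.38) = -7.65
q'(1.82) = -5.72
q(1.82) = -3.12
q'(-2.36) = 5.92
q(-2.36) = -6.58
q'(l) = 9*sin(l)*cos(l)^2 + 14*sin(l)*cos(l) - 3*sin(l)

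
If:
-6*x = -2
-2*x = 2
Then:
No Solution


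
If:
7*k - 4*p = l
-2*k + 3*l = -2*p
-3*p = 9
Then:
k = -30/19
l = 18/19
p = -3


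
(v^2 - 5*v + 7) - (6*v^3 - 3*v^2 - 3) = -6*v^3 + 4*v^2 - 5*v + 10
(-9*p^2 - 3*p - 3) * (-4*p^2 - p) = 36*p^4 + 21*p^3 + 15*p^2 + 3*p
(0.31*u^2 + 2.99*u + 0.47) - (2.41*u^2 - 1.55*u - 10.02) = -2.1*u^2 + 4.54*u + 10.49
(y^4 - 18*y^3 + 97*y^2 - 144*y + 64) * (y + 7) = y^5 - 11*y^4 - 29*y^3 + 535*y^2 - 944*y + 448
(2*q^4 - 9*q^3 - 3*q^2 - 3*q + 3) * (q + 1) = 2*q^5 - 7*q^4 - 12*q^3 - 6*q^2 + 3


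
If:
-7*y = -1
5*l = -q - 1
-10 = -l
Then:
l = 10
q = -51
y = 1/7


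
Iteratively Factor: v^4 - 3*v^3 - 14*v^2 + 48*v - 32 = (v - 1)*(v^3 - 2*v^2 - 16*v + 32) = (v - 2)*(v - 1)*(v^2 - 16) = (v - 2)*(v - 1)*(v + 4)*(v - 4)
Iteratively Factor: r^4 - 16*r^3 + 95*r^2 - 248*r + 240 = (r - 3)*(r^3 - 13*r^2 + 56*r - 80) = (r - 4)*(r - 3)*(r^2 - 9*r + 20) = (r - 5)*(r - 4)*(r - 3)*(r - 4)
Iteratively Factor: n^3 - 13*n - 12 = (n + 3)*(n^2 - 3*n - 4) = (n - 4)*(n + 3)*(n + 1)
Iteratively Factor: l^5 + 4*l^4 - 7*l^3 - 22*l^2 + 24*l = (l - 1)*(l^4 + 5*l^3 - 2*l^2 - 24*l) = l*(l - 1)*(l^3 + 5*l^2 - 2*l - 24) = l*(l - 1)*(l + 4)*(l^2 + l - 6) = l*(l - 1)*(l + 3)*(l + 4)*(l - 2)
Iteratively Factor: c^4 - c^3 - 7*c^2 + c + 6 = (c + 1)*(c^3 - 2*c^2 - 5*c + 6) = (c + 1)*(c + 2)*(c^2 - 4*c + 3) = (c - 3)*(c + 1)*(c + 2)*(c - 1)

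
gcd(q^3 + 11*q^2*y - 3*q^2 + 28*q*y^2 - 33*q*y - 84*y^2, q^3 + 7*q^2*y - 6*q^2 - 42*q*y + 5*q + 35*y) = q + 7*y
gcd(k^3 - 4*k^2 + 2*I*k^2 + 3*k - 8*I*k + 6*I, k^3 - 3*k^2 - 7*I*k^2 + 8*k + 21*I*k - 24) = k - 3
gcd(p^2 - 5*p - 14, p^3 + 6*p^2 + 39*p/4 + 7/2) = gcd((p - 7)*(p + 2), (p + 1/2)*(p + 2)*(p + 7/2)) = p + 2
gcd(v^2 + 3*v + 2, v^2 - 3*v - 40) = 1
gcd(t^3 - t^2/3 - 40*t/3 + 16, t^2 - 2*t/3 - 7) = t - 3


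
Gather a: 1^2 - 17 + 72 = 56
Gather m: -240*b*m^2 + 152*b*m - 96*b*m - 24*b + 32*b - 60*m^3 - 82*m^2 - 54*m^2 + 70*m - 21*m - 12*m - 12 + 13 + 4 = 8*b - 60*m^3 + m^2*(-240*b - 136) + m*(56*b + 37) + 5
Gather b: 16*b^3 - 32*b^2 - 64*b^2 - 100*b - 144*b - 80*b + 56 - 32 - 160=16*b^3 - 96*b^2 - 324*b - 136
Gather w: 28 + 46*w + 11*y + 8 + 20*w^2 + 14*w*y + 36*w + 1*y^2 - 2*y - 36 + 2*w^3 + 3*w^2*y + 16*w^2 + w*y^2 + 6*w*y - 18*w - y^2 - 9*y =2*w^3 + w^2*(3*y + 36) + w*(y^2 + 20*y + 64)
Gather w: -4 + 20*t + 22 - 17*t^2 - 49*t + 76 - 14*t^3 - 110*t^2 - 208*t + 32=-14*t^3 - 127*t^2 - 237*t + 126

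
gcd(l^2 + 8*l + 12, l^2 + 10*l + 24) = l + 6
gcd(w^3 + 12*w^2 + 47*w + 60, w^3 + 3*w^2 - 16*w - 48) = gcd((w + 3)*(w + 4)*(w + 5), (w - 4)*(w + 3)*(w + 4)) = w^2 + 7*w + 12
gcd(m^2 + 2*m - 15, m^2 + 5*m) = m + 5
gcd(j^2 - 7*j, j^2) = j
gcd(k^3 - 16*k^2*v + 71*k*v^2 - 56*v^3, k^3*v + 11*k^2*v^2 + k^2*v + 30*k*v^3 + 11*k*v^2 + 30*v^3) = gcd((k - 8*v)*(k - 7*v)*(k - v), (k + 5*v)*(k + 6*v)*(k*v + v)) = 1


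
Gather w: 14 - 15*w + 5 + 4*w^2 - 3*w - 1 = 4*w^2 - 18*w + 18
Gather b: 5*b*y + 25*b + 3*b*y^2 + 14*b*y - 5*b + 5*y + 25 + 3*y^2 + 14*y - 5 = b*(3*y^2 + 19*y + 20) + 3*y^2 + 19*y + 20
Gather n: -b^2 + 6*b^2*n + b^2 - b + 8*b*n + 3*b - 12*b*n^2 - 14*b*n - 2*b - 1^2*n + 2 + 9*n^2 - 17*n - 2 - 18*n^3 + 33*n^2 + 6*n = -18*n^3 + n^2*(42 - 12*b) + n*(6*b^2 - 6*b - 12)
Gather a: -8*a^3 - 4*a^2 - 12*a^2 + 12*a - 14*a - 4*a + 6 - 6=-8*a^3 - 16*a^2 - 6*a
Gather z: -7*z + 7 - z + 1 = 8 - 8*z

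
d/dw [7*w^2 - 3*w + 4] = 14*w - 3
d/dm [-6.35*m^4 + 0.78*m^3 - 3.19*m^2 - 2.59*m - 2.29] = -25.4*m^3 + 2.34*m^2 - 6.38*m - 2.59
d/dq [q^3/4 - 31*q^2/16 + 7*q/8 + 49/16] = 3*q^2/4 - 31*q/8 + 7/8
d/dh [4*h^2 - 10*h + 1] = 8*h - 10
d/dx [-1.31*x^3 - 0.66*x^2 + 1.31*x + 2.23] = -3.93*x^2 - 1.32*x + 1.31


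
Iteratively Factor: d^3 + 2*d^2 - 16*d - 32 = (d - 4)*(d^2 + 6*d + 8) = (d - 4)*(d + 2)*(d + 4)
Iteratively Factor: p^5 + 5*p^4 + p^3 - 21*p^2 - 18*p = (p)*(p^4 + 5*p^3 + p^2 - 21*p - 18) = p*(p - 2)*(p^3 + 7*p^2 + 15*p + 9) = p*(p - 2)*(p + 3)*(p^2 + 4*p + 3) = p*(p - 2)*(p + 3)^2*(p + 1)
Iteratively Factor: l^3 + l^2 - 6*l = (l - 2)*(l^2 + 3*l) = (l - 2)*(l + 3)*(l)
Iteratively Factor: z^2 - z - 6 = (z - 3)*(z + 2)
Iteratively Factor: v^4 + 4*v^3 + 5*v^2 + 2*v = (v + 2)*(v^3 + 2*v^2 + v) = (v + 1)*(v + 2)*(v^2 + v) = (v + 1)^2*(v + 2)*(v)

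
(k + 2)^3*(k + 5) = k^4 + 11*k^3 + 42*k^2 + 68*k + 40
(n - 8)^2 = n^2 - 16*n + 64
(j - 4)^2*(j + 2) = j^3 - 6*j^2 + 32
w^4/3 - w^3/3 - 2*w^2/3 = w^2*(w/3 + 1/3)*(w - 2)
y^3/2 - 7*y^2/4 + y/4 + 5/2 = (y/2 + 1/2)*(y - 5/2)*(y - 2)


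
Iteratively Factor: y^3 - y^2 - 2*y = (y + 1)*(y^2 - 2*y) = (y - 2)*(y + 1)*(y)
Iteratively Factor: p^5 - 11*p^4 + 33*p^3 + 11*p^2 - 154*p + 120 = (p - 1)*(p^4 - 10*p^3 + 23*p^2 + 34*p - 120) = (p - 1)*(p + 2)*(p^3 - 12*p^2 + 47*p - 60) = (p - 5)*(p - 1)*(p + 2)*(p^2 - 7*p + 12) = (p - 5)*(p - 4)*(p - 1)*(p + 2)*(p - 3)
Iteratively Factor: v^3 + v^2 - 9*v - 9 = (v + 3)*(v^2 - 2*v - 3) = (v + 1)*(v + 3)*(v - 3)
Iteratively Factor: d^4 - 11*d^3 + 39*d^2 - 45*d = (d - 3)*(d^3 - 8*d^2 + 15*d) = (d - 3)^2*(d^2 - 5*d) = (d - 5)*(d - 3)^2*(d)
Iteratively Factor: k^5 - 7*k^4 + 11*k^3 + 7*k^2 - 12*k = (k)*(k^4 - 7*k^3 + 11*k^2 + 7*k - 12) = k*(k + 1)*(k^3 - 8*k^2 + 19*k - 12) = k*(k - 1)*(k + 1)*(k^2 - 7*k + 12) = k*(k - 4)*(k - 1)*(k + 1)*(k - 3)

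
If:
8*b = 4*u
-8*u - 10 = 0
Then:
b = -5/8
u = -5/4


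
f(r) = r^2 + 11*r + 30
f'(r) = 2*r + 11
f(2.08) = 57.21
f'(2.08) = 15.16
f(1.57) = 49.73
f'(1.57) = 14.14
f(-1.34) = 17.06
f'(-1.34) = 8.32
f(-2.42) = 9.24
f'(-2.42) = 6.16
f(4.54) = 100.55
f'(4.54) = 20.08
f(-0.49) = 24.85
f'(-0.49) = 10.02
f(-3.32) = 4.50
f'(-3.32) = 4.36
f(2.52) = 64.07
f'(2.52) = 16.04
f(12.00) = 306.00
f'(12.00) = 35.00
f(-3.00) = 6.00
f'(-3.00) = 5.00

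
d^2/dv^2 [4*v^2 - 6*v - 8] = 8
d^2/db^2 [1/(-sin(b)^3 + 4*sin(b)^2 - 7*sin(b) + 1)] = (9*sin(b)^6 - 44*sin(b)^5 + 66*sin(b)^4 - 11*sin(b)^3 - 105*sin(b)^2 + 169*sin(b) - 90)/(sin(b)^3 - 4*sin(b)^2 + 7*sin(b) - 1)^3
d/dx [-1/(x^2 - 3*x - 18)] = (2*x - 3)/(-x^2 + 3*x + 18)^2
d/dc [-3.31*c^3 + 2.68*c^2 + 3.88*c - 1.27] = -9.93*c^2 + 5.36*c + 3.88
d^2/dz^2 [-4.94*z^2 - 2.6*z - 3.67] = -9.88000000000000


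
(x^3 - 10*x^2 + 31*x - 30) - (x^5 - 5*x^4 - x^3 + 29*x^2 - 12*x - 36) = -x^5 + 5*x^4 + 2*x^3 - 39*x^2 + 43*x + 6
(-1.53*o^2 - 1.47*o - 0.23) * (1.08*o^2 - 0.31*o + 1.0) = -1.6524*o^4 - 1.1133*o^3 - 1.3227*o^2 - 1.3987*o - 0.23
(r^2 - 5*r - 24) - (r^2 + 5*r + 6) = -10*r - 30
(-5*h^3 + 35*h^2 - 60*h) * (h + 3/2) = -5*h^4 + 55*h^3/2 - 15*h^2/2 - 90*h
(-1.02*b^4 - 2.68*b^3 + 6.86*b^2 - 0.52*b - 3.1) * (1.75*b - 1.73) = -1.785*b^5 - 2.9254*b^4 + 16.6414*b^3 - 12.7778*b^2 - 4.5254*b + 5.363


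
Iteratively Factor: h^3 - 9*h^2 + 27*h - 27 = (h - 3)*(h^2 - 6*h + 9) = (h - 3)^2*(h - 3)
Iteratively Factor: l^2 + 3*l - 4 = (l - 1)*(l + 4)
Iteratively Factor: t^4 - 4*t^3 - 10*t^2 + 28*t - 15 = (t - 5)*(t^3 + t^2 - 5*t + 3) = (t - 5)*(t - 1)*(t^2 + 2*t - 3) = (t - 5)*(t - 1)*(t + 3)*(t - 1)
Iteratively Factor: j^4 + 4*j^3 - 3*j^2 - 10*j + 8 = (j + 2)*(j^3 + 2*j^2 - 7*j + 4) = (j - 1)*(j + 2)*(j^2 + 3*j - 4) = (j - 1)*(j + 2)*(j + 4)*(j - 1)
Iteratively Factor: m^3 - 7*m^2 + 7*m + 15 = (m - 5)*(m^2 - 2*m - 3) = (m - 5)*(m - 3)*(m + 1)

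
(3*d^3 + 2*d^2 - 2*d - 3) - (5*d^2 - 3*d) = 3*d^3 - 3*d^2 + d - 3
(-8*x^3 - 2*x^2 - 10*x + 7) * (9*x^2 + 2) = -72*x^5 - 18*x^4 - 106*x^3 + 59*x^2 - 20*x + 14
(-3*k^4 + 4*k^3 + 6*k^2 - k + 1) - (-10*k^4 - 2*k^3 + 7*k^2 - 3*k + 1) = 7*k^4 + 6*k^3 - k^2 + 2*k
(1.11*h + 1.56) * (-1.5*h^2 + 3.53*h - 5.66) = -1.665*h^3 + 1.5783*h^2 - 0.7758*h - 8.8296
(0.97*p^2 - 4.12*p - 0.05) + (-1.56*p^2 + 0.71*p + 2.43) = -0.59*p^2 - 3.41*p + 2.38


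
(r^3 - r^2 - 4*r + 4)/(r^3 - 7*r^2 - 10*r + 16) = (r - 2)/(r - 8)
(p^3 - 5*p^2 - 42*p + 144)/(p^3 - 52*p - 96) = (p - 3)/(p + 2)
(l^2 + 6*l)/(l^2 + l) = (l + 6)/(l + 1)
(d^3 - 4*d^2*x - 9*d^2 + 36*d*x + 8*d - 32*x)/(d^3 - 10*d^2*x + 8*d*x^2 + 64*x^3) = (-d^2 + 9*d - 8)/(-d^2 + 6*d*x + 16*x^2)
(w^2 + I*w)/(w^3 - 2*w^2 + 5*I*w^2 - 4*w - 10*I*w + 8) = w/(w^2 + w*(-2 + 4*I) - 8*I)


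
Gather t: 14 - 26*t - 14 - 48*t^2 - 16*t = -48*t^2 - 42*t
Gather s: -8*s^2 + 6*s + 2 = -8*s^2 + 6*s + 2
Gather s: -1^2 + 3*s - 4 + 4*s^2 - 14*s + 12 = 4*s^2 - 11*s + 7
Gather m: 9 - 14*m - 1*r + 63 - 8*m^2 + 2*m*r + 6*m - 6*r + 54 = -8*m^2 + m*(2*r - 8) - 7*r + 126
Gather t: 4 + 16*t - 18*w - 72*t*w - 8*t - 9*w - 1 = t*(8 - 72*w) - 27*w + 3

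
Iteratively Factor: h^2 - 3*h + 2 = (h - 2)*(h - 1)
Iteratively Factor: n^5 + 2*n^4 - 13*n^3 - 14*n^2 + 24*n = (n - 3)*(n^4 + 5*n^3 + 2*n^2 - 8*n) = n*(n - 3)*(n^3 + 5*n^2 + 2*n - 8) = n*(n - 3)*(n + 2)*(n^2 + 3*n - 4) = n*(n - 3)*(n - 1)*(n + 2)*(n + 4)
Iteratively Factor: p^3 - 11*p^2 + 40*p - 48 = (p - 3)*(p^2 - 8*p + 16) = (p - 4)*(p - 3)*(p - 4)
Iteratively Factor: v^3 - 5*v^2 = (v)*(v^2 - 5*v) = v^2*(v - 5)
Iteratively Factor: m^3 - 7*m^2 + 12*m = (m - 4)*(m^2 - 3*m) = m*(m - 4)*(m - 3)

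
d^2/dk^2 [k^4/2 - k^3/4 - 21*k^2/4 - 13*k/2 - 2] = 6*k^2 - 3*k/2 - 21/2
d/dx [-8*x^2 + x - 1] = 1 - 16*x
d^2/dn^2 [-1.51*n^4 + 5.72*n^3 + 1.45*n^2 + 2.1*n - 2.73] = -18.12*n^2 + 34.32*n + 2.9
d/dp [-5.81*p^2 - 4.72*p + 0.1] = -11.62*p - 4.72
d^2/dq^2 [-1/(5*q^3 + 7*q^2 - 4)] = 2*(-q^2*(15*q + 14)^2 + (15*q + 7)*(5*q^3 + 7*q^2 - 4))/(5*q^3 + 7*q^2 - 4)^3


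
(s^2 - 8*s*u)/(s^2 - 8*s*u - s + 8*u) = s/(s - 1)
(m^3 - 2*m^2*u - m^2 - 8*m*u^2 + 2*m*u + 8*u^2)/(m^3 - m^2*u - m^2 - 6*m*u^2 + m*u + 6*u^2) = (-m + 4*u)/(-m + 3*u)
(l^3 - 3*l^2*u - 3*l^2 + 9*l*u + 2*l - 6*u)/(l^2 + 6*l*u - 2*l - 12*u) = (l^2 - 3*l*u - l + 3*u)/(l + 6*u)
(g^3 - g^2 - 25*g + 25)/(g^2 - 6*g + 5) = g + 5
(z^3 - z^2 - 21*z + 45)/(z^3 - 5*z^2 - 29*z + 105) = (z - 3)/(z - 7)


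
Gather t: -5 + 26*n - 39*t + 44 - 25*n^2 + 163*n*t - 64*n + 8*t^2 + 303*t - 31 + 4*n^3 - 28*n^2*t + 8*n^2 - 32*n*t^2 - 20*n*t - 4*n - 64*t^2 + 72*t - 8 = 4*n^3 - 17*n^2 - 42*n + t^2*(-32*n - 56) + t*(-28*n^2 + 143*n + 336)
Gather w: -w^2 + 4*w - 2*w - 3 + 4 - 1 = -w^2 + 2*w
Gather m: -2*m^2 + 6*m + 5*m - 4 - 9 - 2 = -2*m^2 + 11*m - 15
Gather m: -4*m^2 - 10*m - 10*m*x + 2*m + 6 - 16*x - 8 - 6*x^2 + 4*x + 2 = -4*m^2 + m*(-10*x - 8) - 6*x^2 - 12*x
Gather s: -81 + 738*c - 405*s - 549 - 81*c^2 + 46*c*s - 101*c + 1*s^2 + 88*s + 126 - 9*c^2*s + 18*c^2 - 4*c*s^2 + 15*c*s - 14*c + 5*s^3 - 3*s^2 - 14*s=-63*c^2 + 623*c + 5*s^3 + s^2*(-4*c - 2) + s*(-9*c^2 + 61*c - 331) - 504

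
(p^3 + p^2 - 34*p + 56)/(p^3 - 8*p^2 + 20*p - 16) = (p + 7)/(p - 2)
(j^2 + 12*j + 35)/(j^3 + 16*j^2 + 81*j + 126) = (j + 5)/(j^2 + 9*j + 18)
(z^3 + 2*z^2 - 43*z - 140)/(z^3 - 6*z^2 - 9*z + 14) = (z^2 + 9*z + 20)/(z^2 + z - 2)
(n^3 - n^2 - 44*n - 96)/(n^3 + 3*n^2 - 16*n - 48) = (n - 8)/(n - 4)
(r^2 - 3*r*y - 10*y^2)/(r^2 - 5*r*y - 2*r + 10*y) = (r + 2*y)/(r - 2)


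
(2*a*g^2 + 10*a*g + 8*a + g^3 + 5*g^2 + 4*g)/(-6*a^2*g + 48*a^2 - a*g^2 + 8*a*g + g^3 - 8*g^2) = (-g^2 - 5*g - 4)/(3*a*g - 24*a - g^2 + 8*g)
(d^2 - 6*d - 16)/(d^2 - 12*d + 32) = (d + 2)/(d - 4)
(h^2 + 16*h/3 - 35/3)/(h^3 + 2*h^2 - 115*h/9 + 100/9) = 3*(h + 7)/(3*h^2 + 11*h - 20)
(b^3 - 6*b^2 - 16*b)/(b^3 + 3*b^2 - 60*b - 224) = b*(b + 2)/(b^2 + 11*b + 28)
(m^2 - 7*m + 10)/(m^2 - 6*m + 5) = (m - 2)/(m - 1)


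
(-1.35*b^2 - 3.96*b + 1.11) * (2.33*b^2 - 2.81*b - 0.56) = -3.1455*b^4 - 5.4333*b^3 + 14.4699*b^2 - 0.9015*b - 0.6216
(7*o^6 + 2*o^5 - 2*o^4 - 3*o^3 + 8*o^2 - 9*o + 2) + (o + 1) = 7*o^6 + 2*o^5 - 2*o^4 - 3*o^3 + 8*o^2 - 8*o + 3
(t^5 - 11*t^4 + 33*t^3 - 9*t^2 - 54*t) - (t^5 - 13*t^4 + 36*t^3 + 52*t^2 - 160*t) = 2*t^4 - 3*t^3 - 61*t^2 + 106*t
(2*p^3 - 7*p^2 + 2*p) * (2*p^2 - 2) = 4*p^5 - 14*p^4 + 14*p^2 - 4*p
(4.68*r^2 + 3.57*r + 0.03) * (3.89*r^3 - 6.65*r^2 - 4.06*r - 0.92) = 18.2052*r^5 - 17.2347*r^4 - 42.6246*r^3 - 18.9993*r^2 - 3.4062*r - 0.0276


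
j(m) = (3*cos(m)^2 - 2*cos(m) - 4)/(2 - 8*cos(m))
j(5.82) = 0.66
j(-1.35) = -17.32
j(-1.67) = -1.35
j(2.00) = -0.50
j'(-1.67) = -4.78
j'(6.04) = -0.34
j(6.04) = 0.54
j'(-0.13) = -0.18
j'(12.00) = -1.02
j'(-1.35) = -547.92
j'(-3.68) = 0.42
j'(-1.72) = -3.73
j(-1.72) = -1.14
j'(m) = (-6*sin(m)*cos(m) + 2*sin(m))/(2 - 8*cos(m)) - 8*(3*cos(m)^2 - 2*cos(m) - 4)*sin(m)/(2 - 8*cos(m))^2 = 3*(-cos(m) + cos(2*m) + 4)*sin(m)/(4*cos(m) - 1)^2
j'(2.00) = 1.45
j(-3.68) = -0.01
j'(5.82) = -0.75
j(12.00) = 0.75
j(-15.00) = -0.09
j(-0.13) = 0.51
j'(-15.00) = -0.59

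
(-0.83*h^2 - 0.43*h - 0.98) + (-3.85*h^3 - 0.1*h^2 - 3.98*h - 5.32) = -3.85*h^3 - 0.93*h^2 - 4.41*h - 6.3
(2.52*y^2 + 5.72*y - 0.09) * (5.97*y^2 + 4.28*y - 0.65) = 15.0444*y^4 + 44.934*y^3 + 22.3063*y^2 - 4.1032*y + 0.0585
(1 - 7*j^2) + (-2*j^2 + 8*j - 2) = -9*j^2 + 8*j - 1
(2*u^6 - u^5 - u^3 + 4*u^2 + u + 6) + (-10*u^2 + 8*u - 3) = 2*u^6 - u^5 - u^3 - 6*u^2 + 9*u + 3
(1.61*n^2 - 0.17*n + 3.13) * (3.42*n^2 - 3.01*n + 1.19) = 5.5062*n^4 - 5.4275*n^3 + 13.1322*n^2 - 9.6236*n + 3.7247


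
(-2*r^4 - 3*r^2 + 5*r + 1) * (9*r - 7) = -18*r^5 + 14*r^4 - 27*r^3 + 66*r^2 - 26*r - 7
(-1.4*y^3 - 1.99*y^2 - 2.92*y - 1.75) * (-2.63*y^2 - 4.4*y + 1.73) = 3.682*y^5 + 11.3937*y^4 + 14.0136*y^3 + 14.0078*y^2 + 2.6484*y - 3.0275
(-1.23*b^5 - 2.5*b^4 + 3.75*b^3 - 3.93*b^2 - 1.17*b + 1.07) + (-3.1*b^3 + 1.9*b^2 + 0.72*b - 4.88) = -1.23*b^5 - 2.5*b^4 + 0.65*b^3 - 2.03*b^2 - 0.45*b - 3.81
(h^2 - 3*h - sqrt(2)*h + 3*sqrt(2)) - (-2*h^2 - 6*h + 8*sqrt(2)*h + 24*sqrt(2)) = 3*h^2 - 9*sqrt(2)*h + 3*h - 21*sqrt(2)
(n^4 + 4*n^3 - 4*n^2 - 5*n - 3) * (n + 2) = n^5 + 6*n^4 + 4*n^3 - 13*n^2 - 13*n - 6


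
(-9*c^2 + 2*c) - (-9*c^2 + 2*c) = 0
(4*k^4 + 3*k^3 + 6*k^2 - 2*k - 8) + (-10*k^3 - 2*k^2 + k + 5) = 4*k^4 - 7*k^3 + 4*k^2 - k - 3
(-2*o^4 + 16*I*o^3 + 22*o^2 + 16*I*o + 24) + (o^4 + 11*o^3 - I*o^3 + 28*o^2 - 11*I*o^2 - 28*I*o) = -o^4 + 11*o^3 + 15*I*o^3 + 50*o^2 - 11*I*o^2 - 12*I*o + 24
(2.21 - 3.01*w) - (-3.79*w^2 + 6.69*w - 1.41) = 3.79*w^2 - 9.7*w + 3.62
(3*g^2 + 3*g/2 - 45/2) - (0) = 3*g^2 + 3*g/2 - 45/2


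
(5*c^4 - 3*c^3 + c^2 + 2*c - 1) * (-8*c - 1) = -40*c^5 + 19*c^4 - 5*c^3 - 17*c^2 + 6*c + 1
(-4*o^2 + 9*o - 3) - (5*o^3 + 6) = -5*o^3 - 4*o^2 + 9*o - 9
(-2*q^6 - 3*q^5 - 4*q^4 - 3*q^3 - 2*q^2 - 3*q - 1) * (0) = 0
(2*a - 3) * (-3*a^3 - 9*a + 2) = -6*a^4 + 9*a^3 - 18*a^2 + 31*a - 6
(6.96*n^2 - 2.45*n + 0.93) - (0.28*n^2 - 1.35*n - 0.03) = 6.68*n^2 - 1.1*n + 0.96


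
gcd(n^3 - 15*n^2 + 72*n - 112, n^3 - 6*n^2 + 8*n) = n - 4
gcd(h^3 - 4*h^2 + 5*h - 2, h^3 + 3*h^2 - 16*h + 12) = h^2 - 3*h + 2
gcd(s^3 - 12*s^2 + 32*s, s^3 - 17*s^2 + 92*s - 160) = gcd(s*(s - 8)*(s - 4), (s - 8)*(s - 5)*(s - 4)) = s^2 - 12*s + 32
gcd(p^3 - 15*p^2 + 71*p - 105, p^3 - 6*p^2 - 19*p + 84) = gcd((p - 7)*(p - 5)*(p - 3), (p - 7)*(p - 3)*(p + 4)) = p^2 - 10*p + 21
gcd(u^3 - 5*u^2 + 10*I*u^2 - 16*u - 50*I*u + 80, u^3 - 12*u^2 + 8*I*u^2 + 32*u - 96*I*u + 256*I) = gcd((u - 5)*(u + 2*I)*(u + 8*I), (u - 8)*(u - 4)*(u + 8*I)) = u + 8*I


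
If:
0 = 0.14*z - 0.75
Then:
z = 5.36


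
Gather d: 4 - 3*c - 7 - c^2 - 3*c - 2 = -c^2 - 6*c - 5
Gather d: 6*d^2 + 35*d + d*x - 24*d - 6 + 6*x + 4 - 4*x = 6*d^2 + d*(x + 11) + 2*x - 2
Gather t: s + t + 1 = s + t + 1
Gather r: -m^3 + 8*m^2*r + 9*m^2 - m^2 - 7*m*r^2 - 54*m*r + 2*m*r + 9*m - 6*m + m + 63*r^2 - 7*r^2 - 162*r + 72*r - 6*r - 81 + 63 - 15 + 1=-m^3 + 8*m^2 + 4*m + r^2*(56 - 7*m) + r*(8*m^2 - 52*m - 96) - 32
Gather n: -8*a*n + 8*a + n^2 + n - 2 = 8*a + n^2 + n*(1 - 8*a) - 2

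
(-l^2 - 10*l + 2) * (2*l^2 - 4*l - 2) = -2*l^4 - 16*l^3 + 46*l^2 + 12*l - 4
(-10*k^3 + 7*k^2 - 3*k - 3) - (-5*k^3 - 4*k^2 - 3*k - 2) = -5*k^3 + 11*k^2 - 1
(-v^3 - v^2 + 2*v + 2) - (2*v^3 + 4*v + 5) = -3*v^3 - v^2 - 2*v - 3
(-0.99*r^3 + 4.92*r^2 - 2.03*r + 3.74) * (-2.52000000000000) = 2.4948*r^3 - 12.3984*r^2 + 5.1156*r - 9.4248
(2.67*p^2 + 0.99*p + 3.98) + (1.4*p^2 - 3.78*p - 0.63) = 4.07*p^2 - 2.79*p + 3.35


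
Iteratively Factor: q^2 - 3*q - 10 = (q - 5)*(q + 2)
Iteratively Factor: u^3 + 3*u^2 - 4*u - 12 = (u + 3)*(u^2 - 4) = (u - 2)*(u + 3)*(u + 2)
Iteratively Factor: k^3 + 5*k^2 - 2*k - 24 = (k - 2)*(k^2 + 7*k + 12) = (k - 2)*(k + 3)*(k + 4)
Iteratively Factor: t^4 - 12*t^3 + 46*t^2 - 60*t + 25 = (t - 1)*(t^3 - 11*t^2 + 35*t - 25) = (t - 5)*(t - 1)*(t^2 - 6*t + 5) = (t - 5)^2*(t - 1)*(t - 1)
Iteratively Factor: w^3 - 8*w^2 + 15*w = (w - 3)*(w^2 - 5*w) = (w - 5)*(w - 3)*(w)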